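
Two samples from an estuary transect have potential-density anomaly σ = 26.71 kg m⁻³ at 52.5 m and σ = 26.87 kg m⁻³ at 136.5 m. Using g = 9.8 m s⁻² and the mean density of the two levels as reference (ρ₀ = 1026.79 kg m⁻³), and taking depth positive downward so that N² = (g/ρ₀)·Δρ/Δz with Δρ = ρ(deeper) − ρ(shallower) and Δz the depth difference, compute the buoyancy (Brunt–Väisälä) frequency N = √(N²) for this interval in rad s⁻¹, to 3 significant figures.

Δρ = 1026.87 − 1026.71 = 0.16 kg m⁻³ over Δz = 136.5 − 52.5 = 84 m.
N² = (9.8/1026.79) × (0.16/84) = 1.8180 × 10⁻⁵ s⁻².
N = √(1.8180 × 10⁻⁵) = 4.2638 × 10⁻³ rad s⁻¹ ≈ 4.26 × 10⁻³ rad s⁻¹.

4.26 × 10⁻³ rad s⁻¹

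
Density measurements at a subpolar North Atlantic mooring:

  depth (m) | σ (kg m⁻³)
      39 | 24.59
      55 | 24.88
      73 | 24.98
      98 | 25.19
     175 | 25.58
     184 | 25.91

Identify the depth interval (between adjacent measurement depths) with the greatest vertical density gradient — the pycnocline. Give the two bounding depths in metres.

Compute the density gradient over each adjacent pair:
  39–55 m: Δρ/Δz = 0.29/16 = 0.018 kg m⁻⁴
  55–73 m: Δρ/Δz = 0.10/18 = 5.6 × 10⁻³ kg m⁻⁴
  73–98 m: Δρ/Δz = 0.21/25 = 8.4 × 10⁻³ kg m⁻⁴
  98–175 m: Δρ/Δz = 0.39/77 = 5.1 × 10⁻³ kg m⁻⁴
  175–184 m: Δρ/Δz = 0.33/9 = 0.037 kg m⁻⁴
The largest gradient is in the 175–184 m interval — the pycnocline.

175–184 m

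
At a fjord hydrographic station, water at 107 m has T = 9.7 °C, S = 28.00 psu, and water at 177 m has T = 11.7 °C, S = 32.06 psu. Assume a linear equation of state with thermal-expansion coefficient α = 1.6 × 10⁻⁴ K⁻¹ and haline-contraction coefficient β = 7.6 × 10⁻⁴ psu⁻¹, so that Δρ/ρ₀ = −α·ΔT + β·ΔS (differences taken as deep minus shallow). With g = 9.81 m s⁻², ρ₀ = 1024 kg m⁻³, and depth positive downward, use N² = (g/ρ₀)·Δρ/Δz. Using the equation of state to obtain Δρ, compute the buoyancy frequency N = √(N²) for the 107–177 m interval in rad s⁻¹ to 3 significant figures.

0.0197 rad s⁻¹

ΔT = +2.0 K, ΔS = +4.06 psu (deep − shallow).
Δρ/ρ₀ = −αΔT + βΔS = -3.20 × 10⁻⁴ + 3.0856 × 10⁻³ = 2.7656 × 10⁻³, so Δρ ≈ 2.832 kg m⁻³.
N² = (g/ρ₀)·Δρ/Δz = g·(Δρ/ρ₀)/Δz = 9.81 × 2.7656 × 10⁻³ / 70 = 3.8758 × 10⁻⁴ s⁻².
N = √(3.8758 × 10⁻⁴) = 0.019687 rad s⁻¹ ≈ 0.0197 rad s⁻¹.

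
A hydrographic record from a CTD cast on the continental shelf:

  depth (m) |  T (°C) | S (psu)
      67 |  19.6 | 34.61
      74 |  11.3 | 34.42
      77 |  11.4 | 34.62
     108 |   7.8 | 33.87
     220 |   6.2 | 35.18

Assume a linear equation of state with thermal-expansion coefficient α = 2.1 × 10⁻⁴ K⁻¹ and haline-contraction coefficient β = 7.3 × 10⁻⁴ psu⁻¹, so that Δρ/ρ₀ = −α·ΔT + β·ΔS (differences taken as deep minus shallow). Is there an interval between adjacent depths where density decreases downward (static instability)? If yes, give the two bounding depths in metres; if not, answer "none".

Evaluate Δρ/ρ₀ = −αΔT + βΔS across each adjacent pair:
  67–74 m: −αΔT+βΔS = −(2.1 × 10⁻⁴)(-8.3)+(7.3 × 10⁻⁴)(-0.19) = 1.6 × 10⁻³ → stable
  74–77 m: −αΔT+βΔS = −(2.1 × 10⁻⁴)(+0.1)+(7.3 × 10⁻⁴)(+0.20) = 1.3 × 10⁻⁴ → stable
  77–108 m: −αΔT+βΔS = −(2.1 × 10⁻⁴)(-3.6)+(7.3 × 10⁻⁴)(-0.75) = 2.1 × 10⁻⁴ → stable
  108–220 m: −αΔT+βΔS = −(2.1 × 10⁻⁴)(-1.6)+(7.3 × 10⁻⁴)(+1.31) = 1.3 × 10⁻³ → stable
Every interval has Δρ > 0: the column is stably stratified throughout.

none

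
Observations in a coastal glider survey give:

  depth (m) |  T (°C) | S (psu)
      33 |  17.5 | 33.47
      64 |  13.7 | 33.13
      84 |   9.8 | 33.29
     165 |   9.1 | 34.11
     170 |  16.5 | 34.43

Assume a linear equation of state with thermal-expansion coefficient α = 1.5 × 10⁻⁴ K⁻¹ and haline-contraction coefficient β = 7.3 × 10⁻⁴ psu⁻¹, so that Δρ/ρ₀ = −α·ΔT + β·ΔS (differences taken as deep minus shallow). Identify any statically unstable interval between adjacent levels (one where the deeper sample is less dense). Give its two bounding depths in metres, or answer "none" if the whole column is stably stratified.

165–170 m

Evaluate Δρ/ρ₀ = −αΔT + βΔS across each adjacent pair:
  33–64 m: −αΔT+βΔS = −(1.5 × 10⁻⁴)(-3.8)+(7.3 × 10⁻⁴)(-0.34) = 3.2 × 10⁻⁴ → stable
  64–84 m: −αΔT+βΔS = −(1.5 × 10⁻⁴)(-3.9)+(7.3 × 10⁻⁴)(+0.16) = 7.0 × 10⁻⁴ → stable
  84–165 m: −αΔT+βΔS = −(1.5 × 10⁻⁴)(-0.7)+(7.3 × 10⁻⁴)(+0.82) = 7.0 × 10⁻⁴ → stable
  165–170 m: −αΔT+βΔS = −(1.5 × 10⁻⁴)(+7.4)+(7.3 × 10⁻⁴)(+0.32) = -8.8 × 10⁻⁴ → UNSTABLE
The 165–170 m interval has Δρ < 0: lighter water underlies denser water.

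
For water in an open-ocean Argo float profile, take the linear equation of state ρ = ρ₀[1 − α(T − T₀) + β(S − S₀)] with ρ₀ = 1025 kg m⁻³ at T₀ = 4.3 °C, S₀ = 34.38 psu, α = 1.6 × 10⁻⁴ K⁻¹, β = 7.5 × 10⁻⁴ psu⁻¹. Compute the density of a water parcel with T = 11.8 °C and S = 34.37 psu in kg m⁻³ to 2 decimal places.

T − T₀ = +7.5 K, S − S₀ = -0.01 psu.
Bracket = 1 − α·(+7.5) + β·(-0.01) = 1 + (-1.2075 × 10⁻³) = 0.9987925.
ρ = 1025 × 0.9987925 = 1023.76 kg m⁻³.

1023.76 kg m⁻³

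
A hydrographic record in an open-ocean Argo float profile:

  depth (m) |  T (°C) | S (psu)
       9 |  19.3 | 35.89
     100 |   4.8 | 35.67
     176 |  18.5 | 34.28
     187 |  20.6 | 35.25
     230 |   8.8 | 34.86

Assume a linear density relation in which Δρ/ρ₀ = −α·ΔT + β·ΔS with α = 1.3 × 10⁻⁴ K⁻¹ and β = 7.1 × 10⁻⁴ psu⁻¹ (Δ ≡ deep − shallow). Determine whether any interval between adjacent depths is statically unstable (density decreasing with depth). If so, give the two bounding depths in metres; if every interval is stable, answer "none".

100–176 m

Evaluate Δρ/ρ₀ = −αΔT + βΔS across each adjacent pair:
  9–100 m: −αΔT+βΔS = −(1.3 × 10⁻⁴)(-14.5)+(7.1 × 10⁻⁴)(-0.22) = 1.7 × 10⁻³ → stable
  100–176 m: −αΔT+βΔS = −(1.3 × 10⁻⁴)(+13.7)+(7.1 × 10⁻⁴)(-1.39) = -2.8 × 10⁻³ → UNSTABLE
  176–187 m: −αΔT+βΔS = −(1.3 × 10⁻⁴)(+2.1)+(7.1 × 10⁻⁴)(+0.97) = 4.2 × 10⁻⁴ → stable
  187–230 m: −αΔT+βΔS = −(1.3 × 10⁻⁴)(-11.8)+(7.1 × 10⁻⁴)(-0.39) = 1.3 × 10⁻³ → stable
The 100–176 m interval has Δρ < 0: lighter water underlies denser water.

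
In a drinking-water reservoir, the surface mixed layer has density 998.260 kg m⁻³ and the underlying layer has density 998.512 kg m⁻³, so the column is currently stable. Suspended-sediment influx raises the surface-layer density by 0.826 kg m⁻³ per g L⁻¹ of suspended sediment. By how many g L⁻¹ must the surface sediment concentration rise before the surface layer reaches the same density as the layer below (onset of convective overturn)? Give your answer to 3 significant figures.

Density deficit of the surface layer: 998.512 − 998.260 = 0.252 kg m⁻³.
Required change = 0.252 / 0.826 = 0.305 g L⁻¹.

0.305 g L⁻¹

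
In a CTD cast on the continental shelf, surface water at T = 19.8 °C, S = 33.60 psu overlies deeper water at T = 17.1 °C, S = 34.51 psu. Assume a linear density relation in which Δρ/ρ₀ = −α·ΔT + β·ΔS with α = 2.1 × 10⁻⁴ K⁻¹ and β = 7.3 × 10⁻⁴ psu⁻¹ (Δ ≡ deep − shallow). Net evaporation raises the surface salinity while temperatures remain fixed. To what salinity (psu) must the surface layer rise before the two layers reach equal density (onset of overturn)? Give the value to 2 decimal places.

Neutral buoyancy requires −α(T_deep − T_surf) + β(S_deep − S_surf′) = 0.
S_surf′ = S_deep − (α/β)·ΔT = 34.51 − (2.1 × 10⁻⁴/7.3 × 10⁻⁴)·(-2.7) = 35.2867 psu.
Increase required: 35.2867 − 33.60 = 1.6867 psu.

35.29 psu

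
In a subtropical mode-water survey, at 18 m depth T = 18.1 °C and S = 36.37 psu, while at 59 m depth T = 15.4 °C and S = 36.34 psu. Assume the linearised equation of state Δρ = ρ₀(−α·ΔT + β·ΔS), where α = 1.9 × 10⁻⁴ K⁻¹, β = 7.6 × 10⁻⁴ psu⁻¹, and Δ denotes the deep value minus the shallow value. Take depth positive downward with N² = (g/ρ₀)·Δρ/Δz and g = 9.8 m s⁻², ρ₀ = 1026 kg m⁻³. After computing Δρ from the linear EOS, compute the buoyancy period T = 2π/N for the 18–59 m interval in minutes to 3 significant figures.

9.67 min

ΔT = -2.7 K, ΔS = -0.03 psu (deep − shallow).
Δρ/ρ₀ = −αΔT + βΔS = 5.13 × 10⁻⁴ − 2.28 × 10⁻⁵ = 4.902 × 10⁻⁴, so Δρ ≈ 0.5029 kg m⁻³.
N² = (g/ρ₀)·Δρ/Δz = g·(Δρ/ρ₀)/Δz = 9.8 × 4.902 × 10⁻⁴ / 41 = 1.1717 × 10⁻⁴ s⁻².
N = √(1.1717 × 10⁻⁴) = 0.010825 rad s⁻¹ → T = 2π/N = 580.43 s = 9.6738 min ≈ 9.67 min.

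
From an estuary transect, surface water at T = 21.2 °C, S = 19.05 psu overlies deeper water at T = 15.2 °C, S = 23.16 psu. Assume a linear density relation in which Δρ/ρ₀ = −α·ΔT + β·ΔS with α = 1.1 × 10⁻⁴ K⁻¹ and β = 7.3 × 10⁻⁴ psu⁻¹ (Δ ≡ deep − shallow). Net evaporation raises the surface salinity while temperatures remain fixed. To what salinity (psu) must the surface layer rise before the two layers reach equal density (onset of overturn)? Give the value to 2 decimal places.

24.06 psu

Neutral buoyancy requires −α(T_deep − T_surf) + β(S_deep − S_surf′) = 0.
S_surf′ = S_deep − (α/β)·ΔT = 23.16 − (1.1 × 10⁻⁴/7.3 × 10⁻⁴)·(-6.0) = 24.0641 psu.
Increase required: 24.0641 − 19.05 = 5.0141 psu.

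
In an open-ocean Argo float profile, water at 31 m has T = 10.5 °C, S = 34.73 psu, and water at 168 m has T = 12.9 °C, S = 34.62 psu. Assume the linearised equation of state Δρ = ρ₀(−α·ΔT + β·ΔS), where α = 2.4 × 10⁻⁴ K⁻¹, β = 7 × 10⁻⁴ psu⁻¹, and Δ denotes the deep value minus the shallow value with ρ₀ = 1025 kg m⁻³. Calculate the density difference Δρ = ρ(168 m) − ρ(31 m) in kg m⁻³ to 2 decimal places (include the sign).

-0.67 kg m⁻³

ΔT = +2.4 K, ΔS = -0.11 psu (deep − shallow).
Δρ/ρ₀ = −(2.4 × 10⁻⁴)(+2.4) + (7 × 10⁻⁴)(-0.11) = -6.53 × 10⁻⁴.
Δρ = 1025 × (-6.53 × 10⁻⁴) = -0.67 kg m⁻³.
Negative Δρ: lighter below, statically unstable.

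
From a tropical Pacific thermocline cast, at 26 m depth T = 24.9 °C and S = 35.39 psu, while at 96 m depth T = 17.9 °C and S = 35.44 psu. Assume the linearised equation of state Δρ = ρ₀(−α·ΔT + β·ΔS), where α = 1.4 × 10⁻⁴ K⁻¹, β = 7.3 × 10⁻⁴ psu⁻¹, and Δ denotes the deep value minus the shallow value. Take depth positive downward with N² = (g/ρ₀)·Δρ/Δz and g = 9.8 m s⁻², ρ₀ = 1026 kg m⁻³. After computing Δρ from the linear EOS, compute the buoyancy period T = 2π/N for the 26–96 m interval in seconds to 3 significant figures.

ΔT = -7.0 K, ΔS = +0.05 psu (deep − shallow).
Δρ/ρ₀ = −αΔT + βΔS = 9.80 × 10⁻⁴ + 3.65 × 10⁻⁵ = 1.0165 × 10⁻³, so Δρ ≈ 1.043 kg m⁻³.
N² = (g/ρ₀)·Δρ/Δz = g·(Δρ/ρ₀)/Δz = 9.8 × 1.0165 × 10⁻³ / 70 = 1.4231 × 10⁻⁴ s⁻².
N = √(1.4231 × 10⁻⁴) = 0.011929 rad s⁻¹ → T = 2π/N = 526.72 s ≈ 527 s.

527 s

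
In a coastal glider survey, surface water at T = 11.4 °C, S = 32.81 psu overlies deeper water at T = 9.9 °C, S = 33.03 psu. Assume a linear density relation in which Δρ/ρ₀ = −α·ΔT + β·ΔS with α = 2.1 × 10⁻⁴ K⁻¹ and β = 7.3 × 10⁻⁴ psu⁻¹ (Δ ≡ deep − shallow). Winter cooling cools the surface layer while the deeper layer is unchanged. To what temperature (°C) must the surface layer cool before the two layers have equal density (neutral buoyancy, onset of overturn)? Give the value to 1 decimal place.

9.1 °C

Neutral buoyancy requires Δρ = 0, i.e. −α(T_deep − T_surf′) + β(S_deep − S_surf) = 0.
T_surf′ = T_deep − (β/α)·ΔS = 9.9 − (7.3 × 10⁻⁴/2.1 × 10⁻⁴)·(+0.22) = 9.135 °C.
Cooling required: 11.4 − (9.135) = 2.265 °C.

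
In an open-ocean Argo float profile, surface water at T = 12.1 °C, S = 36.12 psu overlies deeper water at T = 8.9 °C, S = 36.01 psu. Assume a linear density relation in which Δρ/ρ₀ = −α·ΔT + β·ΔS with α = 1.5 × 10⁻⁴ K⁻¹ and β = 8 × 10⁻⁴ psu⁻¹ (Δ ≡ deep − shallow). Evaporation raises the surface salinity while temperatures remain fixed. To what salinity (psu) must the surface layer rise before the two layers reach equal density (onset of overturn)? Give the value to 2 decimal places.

36.61 psu

Neutral buoyancy requires −α(T_deep − T_surf) + β(S_deep − S_surf′) = 0.
S_surf′ = S_deep − (α/β)·ΔT = 36.01 − (1.5 × 10⁻⁴/8 × 10⁻⁴)·(-3.2) = 36.6100 psu.
Increase required: 36.6100 − 36.12 = 0.4900 psu.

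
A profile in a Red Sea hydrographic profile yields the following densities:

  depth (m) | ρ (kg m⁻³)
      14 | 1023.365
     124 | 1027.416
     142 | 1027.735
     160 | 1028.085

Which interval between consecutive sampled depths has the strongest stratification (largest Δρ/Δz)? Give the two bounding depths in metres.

14–124 m

Compute the density gradient over each adjacent pair:
  14–124 m: Δρ/Δz = 4.051/110 = 0.037 kg m⁻⁴
  124–142 m: Δρ/Δz = 0.319/18 = 0.018 kg m⁻⁴
  142–160 m: Δρ/Δz = 0.350/18 = 0.019 kg m⁻⁴
The largest gradient is in the 14–124 m interval — the pycnocline.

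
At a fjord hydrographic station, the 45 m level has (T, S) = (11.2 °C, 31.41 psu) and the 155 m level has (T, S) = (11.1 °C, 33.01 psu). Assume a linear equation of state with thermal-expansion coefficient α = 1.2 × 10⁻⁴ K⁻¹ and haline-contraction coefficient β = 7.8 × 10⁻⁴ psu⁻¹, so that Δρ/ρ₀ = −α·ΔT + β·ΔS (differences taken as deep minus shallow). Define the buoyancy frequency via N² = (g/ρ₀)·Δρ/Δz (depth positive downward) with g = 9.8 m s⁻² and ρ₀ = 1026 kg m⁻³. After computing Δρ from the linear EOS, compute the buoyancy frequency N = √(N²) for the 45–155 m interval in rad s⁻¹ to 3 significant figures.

ΔT = -0.1 K, ΔS = +1.60 psu (deep − shallow).
Δρ/ρ₀ = −αΔT + βΔS = 1.20 × 10⁻⁵ + 1.248 × 10⁻³ = 1.26 × 10⁻³, so Δρ ≈ 1.293 kg m⁻³.
N² = (g/ρ₀)·Δρ/Δz = g·(Δρ/ρ₀)/Δz = 9.8 × 1.26 × 10⁻³ / 110 = 1.1225 × 10⁻⁴ s⁻².
N = √(1.1225 × 10⁻⁴) = 0.010595 rad s⁻¹ ≈ 0.0106 rad s⁻¹.

0.0106 rad s⁻¹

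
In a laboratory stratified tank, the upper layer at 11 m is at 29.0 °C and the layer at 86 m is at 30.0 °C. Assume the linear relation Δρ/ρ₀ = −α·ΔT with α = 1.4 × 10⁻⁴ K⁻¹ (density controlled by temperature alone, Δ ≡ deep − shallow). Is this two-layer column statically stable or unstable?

unstable

ΔT = 30.0 − 29.0 = +1.0 K, so Δρ/ρ₀ = −αΔT = -1.40 × 10⁻⁴.
Δρ/ρ₀ < 0, so Δρ < 0: deeper water is lighter → statically unstable; the column would overturn.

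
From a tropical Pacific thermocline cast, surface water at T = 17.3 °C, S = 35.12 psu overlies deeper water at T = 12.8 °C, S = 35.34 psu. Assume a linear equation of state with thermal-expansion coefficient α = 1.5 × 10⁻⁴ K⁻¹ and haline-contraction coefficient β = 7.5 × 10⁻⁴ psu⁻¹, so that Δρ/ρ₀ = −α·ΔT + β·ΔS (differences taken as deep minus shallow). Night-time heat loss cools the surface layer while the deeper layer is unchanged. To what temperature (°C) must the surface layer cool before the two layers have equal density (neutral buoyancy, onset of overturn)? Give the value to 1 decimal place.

11.7 °C

Neutral buoyancy requires Δρ = 0, i.e. −α(T_deep − T_surf′) + β(S_deep − S_surf) = 0.
T_surf′ = T_deep − (β/α)·ΔS = 12.8 − (7.5 × 10⁻⁴/1.5 × 10⁻⁴)·(+0.22) = 11.700 °C.
Cooling required: 17.3 − (11.700) = 5.600 °C.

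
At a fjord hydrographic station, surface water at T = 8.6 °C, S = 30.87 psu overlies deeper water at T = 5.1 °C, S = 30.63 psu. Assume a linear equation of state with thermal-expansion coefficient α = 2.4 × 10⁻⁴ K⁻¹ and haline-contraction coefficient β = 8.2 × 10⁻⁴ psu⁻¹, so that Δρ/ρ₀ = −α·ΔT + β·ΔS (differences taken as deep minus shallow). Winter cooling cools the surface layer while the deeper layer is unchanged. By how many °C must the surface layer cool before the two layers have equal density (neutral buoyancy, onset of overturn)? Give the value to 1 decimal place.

2.7 °C

Neutral buoyancy requires Δρ = 0, i.e. −α(T_deep − T_surf′) + β(S_deep − S_surf) = 0.
T_surf′ = T_deep − (β/α)·ΔS = 5.1 − (8.2 × 10⁻⁴/2.4 × 10⁻⁴)·(-0.24) = 5.920 °C.
Cooling required: 8.6 − (5.920) = 2.680 °C.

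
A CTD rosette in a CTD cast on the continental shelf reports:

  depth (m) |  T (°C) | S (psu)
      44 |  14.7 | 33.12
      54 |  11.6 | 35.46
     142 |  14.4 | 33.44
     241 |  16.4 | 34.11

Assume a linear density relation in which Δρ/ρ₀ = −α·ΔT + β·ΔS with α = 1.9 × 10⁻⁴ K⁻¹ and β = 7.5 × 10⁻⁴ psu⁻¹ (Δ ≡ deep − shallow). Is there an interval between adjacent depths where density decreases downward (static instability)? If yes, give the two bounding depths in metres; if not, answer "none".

Evaluate Δρ/ρ₀ = −αΔT + βΔS across each adjacent pair:
  44–54 m: −αΔT+βΔS = −(1.9 × 10⁻⁴)(-3.1)+(7.5 × 10⁻⁴)(+2.34) = 2.3 × 10⁻³ → stable
  54–142 m: −αΔT+βΔS = −(1.9 × 10⁻⁴)(+2.8)+(7.5 × 10⁻⁴)(-2.02) = -2.0 × 10⁻³ → UNSTABLE
  142–241 m: −αΔT+βΔS = −(1.9 × 10⁻⁴)(+2.0)+(7.5 × 10⁻⁴)(+0.67) = 1.2 × 10⁻⁴ → stable
The 54–142 m interval has Δρ < 0: lighter water underlies denser water.

54–142 m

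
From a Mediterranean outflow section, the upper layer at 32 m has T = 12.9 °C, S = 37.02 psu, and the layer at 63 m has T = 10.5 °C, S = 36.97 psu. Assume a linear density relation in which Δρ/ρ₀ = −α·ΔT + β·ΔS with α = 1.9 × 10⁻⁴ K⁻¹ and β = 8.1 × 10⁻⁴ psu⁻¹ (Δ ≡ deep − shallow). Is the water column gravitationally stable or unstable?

stable

ΔT = 10.5 − 12.9 = -2.4 K and ΔS = 36.97 − 37.02 = -0.05 psu (deep − shallow).
−αΔT = 4.56 × 10⁻⁴; βΔS = -4.05 × 10⁻⁵; sum Δρ/ρ₀ = 4.155 × 10⁻⁴.
Δρ/ρ₀ > 0, so Δρ > 0: deeper water is denser → statically stable.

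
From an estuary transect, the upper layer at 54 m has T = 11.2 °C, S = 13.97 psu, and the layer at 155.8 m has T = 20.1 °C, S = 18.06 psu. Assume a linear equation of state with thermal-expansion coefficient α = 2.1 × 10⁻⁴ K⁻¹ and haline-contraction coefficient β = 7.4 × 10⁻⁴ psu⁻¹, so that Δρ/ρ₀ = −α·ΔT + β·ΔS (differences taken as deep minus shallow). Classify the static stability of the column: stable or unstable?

ΔT = 20.1 − 11.2 = +8.9 K and ΔS = 18.06 − 13.97 = +4.09 psu (deep − shallow).
−αΔT = -1.869 × 10⁻³; βΔS = 3.0266 × 10⁻³; sum Δρ/ρ₀ = 1.1576 × 10⁻³.
Δρ/ρ₀ > 0, so Δρ > 0: deeper water is denser → statically stable.

stable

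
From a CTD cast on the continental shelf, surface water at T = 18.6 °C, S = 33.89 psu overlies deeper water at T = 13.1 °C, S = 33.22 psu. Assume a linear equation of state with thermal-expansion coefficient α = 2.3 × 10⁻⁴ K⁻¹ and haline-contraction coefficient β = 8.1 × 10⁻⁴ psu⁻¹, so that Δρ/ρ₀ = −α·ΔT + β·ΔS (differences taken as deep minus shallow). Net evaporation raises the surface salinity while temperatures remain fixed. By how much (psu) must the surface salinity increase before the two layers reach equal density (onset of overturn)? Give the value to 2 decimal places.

Neutral buoyancy requires −α(T_deep − T_surf) + β(S_deep − S_surf′) = 0.
S_surf′ = S_deep − (α/β)·ΔT = 33.22 − (2.3 × 10⁻⁴/8.1 × 10⁻⁴)·(-5.5) = 34.7817 psu.
Increase required: 34.7817 − 33.89 = 0.8917 psu.

0.89 psu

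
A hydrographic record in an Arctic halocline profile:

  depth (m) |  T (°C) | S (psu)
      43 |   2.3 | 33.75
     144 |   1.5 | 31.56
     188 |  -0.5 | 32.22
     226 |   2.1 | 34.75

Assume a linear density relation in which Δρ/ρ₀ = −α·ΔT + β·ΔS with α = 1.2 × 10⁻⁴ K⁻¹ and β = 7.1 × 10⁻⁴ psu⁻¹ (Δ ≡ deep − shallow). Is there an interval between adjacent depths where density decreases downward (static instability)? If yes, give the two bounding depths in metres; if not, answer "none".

43–144 m

Evaluate Δρ/ρ₀ = −αΔT + βΔS across each adjacent pair:
  43–144 m: −αΔT+βΔS = −(1.2 × 10⁻⁴)(-0.8)+(7.1 × 10⁻⁴)(-2.19) = -1.5 × 10⁻³ → UNSTABLE
  144–188 m: −αΔT+βΔS = −(1.2 × 10⁻⁴)(-2.0)+(7.1 × 10⁻⁴)(+0.66) = 7.1 × 10⁻⁴ → stable
  188–226 m: −αΔT+βΔS = −(1.2 × 10⁻⁴)(+2.6)+(7.1 × 10⁻⁴)(+2.53) = 1.5 × 10⁻³ → stable
The 43–144 m interval has Δρ < 0: lighter water underlies denser water.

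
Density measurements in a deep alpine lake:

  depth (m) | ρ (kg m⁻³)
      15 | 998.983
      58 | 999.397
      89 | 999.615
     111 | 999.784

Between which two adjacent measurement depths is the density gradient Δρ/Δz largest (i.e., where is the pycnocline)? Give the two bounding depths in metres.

Compute the density gradient over each adjacent pair:
  15–58 m: Δρ/Δz = 0.414/43 = 9.6 × 10⁻³ kg m⁻⁴
  58–89 m: Δρ/Δz = 0.218/31 = 7.0 × 10⁻³ kg m⁻⁴
  89–111 m: Δρ/Δz = 0.169/22 = 7.7 × 10⁻³ kg m⁻⁴
The largest gradient is in the 15–58 m interval — the pycnocline.

15–58 m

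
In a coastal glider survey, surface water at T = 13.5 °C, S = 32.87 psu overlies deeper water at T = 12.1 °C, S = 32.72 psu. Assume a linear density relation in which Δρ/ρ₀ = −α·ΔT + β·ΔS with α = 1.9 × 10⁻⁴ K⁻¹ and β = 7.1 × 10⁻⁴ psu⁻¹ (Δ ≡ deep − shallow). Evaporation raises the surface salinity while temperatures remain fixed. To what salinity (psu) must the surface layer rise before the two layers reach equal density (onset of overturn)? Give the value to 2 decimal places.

Neutral buoyancy requires −α(T_deep − T_surf) + β(S_deep − S_surf′) = 0.
S_surf′ = S_deep − (α/β)·ΔT = 32.72 − (1.9 × 10⁻⁴/7.1 × 10⁻⁴)·(-1.4) = 33.0946 psu.
Increase required: 33.0946 − 32.87 = 0.2246 psu.

33.09 psu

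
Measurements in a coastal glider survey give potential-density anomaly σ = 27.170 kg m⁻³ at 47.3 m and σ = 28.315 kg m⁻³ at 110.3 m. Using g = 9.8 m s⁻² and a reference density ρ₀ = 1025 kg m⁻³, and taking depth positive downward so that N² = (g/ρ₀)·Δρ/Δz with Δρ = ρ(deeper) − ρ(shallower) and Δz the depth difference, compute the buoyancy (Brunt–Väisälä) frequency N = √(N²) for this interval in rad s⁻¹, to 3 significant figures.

Δρ = 1028.315 − 1027.170 = 1.145 kg m⁻³ over Δz = 110.3 − 47.3 = 63 m.
N² = (9.8/1025) × (1.145/63) = 1.7377 × 10⁻⁴ s⁻².
N = √(1.7377 × 10⁻⁴) = 0.013182 rad s⁻¹ ≈ 0.0132 rad s⁻¹.

0.0132 rad s⁻¹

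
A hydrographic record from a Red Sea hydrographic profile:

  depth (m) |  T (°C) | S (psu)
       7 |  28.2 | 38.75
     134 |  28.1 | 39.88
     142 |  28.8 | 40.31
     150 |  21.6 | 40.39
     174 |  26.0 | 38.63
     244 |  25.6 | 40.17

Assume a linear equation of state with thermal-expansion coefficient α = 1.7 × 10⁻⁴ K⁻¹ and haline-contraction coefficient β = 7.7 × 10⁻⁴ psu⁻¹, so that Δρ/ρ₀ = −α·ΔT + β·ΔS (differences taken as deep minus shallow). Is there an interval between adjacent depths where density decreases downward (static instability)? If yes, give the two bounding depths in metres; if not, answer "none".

150–174 m

Evaluate Δρ/ρ₀ = −αΔT + βΔS across each adjacent pair:
  7–134 m: −αΔT+βΔS = −(1.7 × 10⁻⁴)(-0.1)+(7.7 × 10⁻⁴)(+1.13) = 8.9 × 10⁻⁴ → stable
  134–142 m: −αΔT+βΔS = −(1.7 × 10⁻⁴)(+0.7)+(7.7 × 10⁻⁴)(+0.43) = 2.1 × 10⁻⁴ → stable
  142–150 m: −αΔT+βΔS = −(1.7 × 10⁻⁴)(-7.2)+(7.7 × 10⁻⁴)(+0.08) = 1.3 × 10⁻³ → stable
  150–174 m: −αΔT+βΔS = −(1.7 × 10⁻⁴)(+4.4)+(7.7 × 10⁻⁴)(-1.76) = -2.1 × 10⁻³ → UNSTABLE
  174–244 m: −αΔT+βΔS = −(1.7 × 10⁻⁴)(-0.4)+(7.7 × 10⁻⁴)(+1.54) = 1.3 × 10⁻³ → stable
The 150–174 m interval has Δρ < 0: lighter water underlies denser water.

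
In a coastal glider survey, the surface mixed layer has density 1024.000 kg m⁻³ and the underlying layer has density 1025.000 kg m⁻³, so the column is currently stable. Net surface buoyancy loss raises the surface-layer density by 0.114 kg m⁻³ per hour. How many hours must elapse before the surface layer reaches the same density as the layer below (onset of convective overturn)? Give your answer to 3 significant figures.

8.77 hours

Density deficit of the surface layer: 1025.000 − 1024.000 = 1.0 kg m⁻³.
Required change = 1.0 / 0.114 = 8.77 hours.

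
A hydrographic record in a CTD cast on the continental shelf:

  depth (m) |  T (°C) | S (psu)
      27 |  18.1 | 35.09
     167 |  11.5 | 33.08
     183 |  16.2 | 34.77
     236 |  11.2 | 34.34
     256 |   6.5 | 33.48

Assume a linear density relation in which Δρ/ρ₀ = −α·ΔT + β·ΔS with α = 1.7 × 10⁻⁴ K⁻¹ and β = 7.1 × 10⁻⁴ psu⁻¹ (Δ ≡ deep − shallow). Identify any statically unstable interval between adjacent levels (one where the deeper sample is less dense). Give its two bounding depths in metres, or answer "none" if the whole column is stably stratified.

27–167 m

Evaluate Δρ/ρ₀ = −αΔT + βΔS across each adjacent pair:
  27–167 m: −αΔT+βΔS = −(1.7 × 10⁻⁴)(-6.6)+(7.1 × 10⁻⁴)(-2.01) = -3.1 × 10⁻⁴ → UNSTABLE
  167–183 m: −αΔT+βΔS = −(1.7 × 10⁻⁴)(+4.7)+(7.1 × 10⁻⁴)(+1.69) = 4.0 × 10⁻⁴ → stable
  183–236 m: −αΔT+βΔS = −(1.7 × 10⁻⁴)(-5.0)+(7.1 × 10⁻⁴)(-0.43) = 5.4 × 10⁻⁴ → stable
  236–256 m: −αΔT+βΔS = −(1.7 × 10⁻⁴)(-4.7)+(7.1 × 10⁻⁴)(-0.86) = 1.9 × 10⁻⁴ → stable
The 27–167 m interval has Δρ < 0: lighter water underlies denser water.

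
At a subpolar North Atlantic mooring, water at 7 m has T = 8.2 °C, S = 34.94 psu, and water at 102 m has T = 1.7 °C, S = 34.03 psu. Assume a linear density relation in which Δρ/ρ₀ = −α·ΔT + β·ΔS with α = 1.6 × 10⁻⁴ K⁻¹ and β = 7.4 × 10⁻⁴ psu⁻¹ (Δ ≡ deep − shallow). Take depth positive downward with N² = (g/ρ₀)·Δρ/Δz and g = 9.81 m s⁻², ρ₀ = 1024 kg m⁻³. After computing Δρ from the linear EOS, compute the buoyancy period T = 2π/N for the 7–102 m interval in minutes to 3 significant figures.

17.0 min

ΔT = -6.5 K, ΔS = -0.91 psu (deep − shallow).
Δρ/ρ₀ = −αΔT + βΔS = 1.04 × 10⁻³ − 6.734 × 10⁻⁴ = 3.666 × 10⁻⁴, so Δρ ≈ 0.3754 kg m⁻³.
N² = (g/ρ₀)·Δρ/Δz = g·(Δρ/ρ₀)/Δz = 9.81 × 3.666 × 10⁻⁴ / 95 = 3.7856 × 10⁻⁵ s⁻².
N = √(3.7856 × 10⁻⁵) = 6.1527 × 10⁻³ rad s⁻¹ → T = 2π/N = 1.0212 × 10³ s = 17.020 min ≈ 17.0 min.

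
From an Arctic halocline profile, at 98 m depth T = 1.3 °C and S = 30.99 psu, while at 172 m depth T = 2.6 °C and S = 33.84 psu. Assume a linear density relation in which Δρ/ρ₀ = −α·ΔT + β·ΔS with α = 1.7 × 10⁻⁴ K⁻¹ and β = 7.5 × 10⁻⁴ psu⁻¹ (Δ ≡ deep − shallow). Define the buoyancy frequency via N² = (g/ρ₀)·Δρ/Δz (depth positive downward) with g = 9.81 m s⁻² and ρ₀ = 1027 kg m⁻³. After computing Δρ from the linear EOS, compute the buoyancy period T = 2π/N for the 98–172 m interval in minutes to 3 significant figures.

6.57 min

ΔT = +1.3 K, ΔS = +2.85 psu (deep − shallow).
Δρ/ρ₀ = −αΔT + βΔS = -2.21 × 10⁻⁴ + 2.1375 × 10⁻³ = 1.9165 × 10⁻³, so Δρ ≈ 1.968 kg m⁻³.
N² = (g/ρ₀)·Δρ/Δz = g·(Δρ/ρ₀)/Δz = 9.81 × 1.9165 × 10⁻³ / 74 = 2.5407 × 10⁻⁴ s⁻².
N = √(2.5407 × 10⁻⁴) = 0.015940 rad s⁻¹ → T = 2π/N = 394.18 s = 6.5697 min ≈ 6.57 min.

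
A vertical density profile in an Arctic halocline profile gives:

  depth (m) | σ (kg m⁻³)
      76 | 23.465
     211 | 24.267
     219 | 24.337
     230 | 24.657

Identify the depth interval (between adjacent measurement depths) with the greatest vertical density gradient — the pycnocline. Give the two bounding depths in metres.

Compute the density gradient over each adjacent pair:
  76–211 m: Δρ/Δz = 0.802/135 = 5.9 × 10⁻³ kg m⁻⁴
  211–219 m: Δρ/Δz = 0.070/8 = 8.8 × 10⁻³ kg m⁻⁴
  219–230 m: Δρ/Δz = 0.320/11 = 0.029 kg m⁻⁴
The largest gradient is in the 219–230 m interval — the pycnocline.

219–230 m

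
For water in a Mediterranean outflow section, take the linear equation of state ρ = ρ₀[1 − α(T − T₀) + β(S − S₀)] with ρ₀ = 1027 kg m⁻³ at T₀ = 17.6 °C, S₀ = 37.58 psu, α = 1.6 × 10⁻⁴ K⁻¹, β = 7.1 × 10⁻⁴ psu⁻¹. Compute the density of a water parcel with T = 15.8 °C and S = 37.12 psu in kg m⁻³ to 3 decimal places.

1026.960 kg m⁻³

T − T₀ = -1.8 K, S − S₀ = -0.46 psu.
Bracket = 1 − α·(-1.8) + β·(-0.46) = 1 + (-3.86 × 10⁻⁵) = 0.9999614.
ρ = 1027 × 0.9999614 = 1026.960 kg m⁻³.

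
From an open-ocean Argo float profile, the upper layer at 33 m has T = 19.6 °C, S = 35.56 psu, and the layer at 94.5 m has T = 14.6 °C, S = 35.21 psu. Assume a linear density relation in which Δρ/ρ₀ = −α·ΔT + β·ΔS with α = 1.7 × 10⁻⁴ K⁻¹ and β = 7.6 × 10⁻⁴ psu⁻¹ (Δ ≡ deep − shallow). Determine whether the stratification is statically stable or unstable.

ΔT = 14.6 − 19.6 = -5.0 K and ΔS = 35.21 − 35.56 = -0.35 psu (deep − shallow).
−αΔT = 8.50 × 10⁻⁴; βΔS = -2.66 × 10⁻⁴; sum Δρ/ρ₀ = 5.84 × 10⁻⁴.
Δρ/ρ₀ > 0, so Δρ > 0: deeper water is denser → statically stable.

stable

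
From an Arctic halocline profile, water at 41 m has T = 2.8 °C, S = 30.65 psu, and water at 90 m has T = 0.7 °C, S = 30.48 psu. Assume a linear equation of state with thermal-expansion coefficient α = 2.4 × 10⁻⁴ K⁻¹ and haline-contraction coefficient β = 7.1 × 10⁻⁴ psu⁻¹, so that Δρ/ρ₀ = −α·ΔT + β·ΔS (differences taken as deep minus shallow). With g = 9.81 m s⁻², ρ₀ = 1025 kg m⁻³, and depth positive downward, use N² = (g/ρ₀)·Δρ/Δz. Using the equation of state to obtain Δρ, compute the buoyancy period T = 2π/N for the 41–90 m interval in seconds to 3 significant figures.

ΔT = -2.1 K, ΔS = -0.17 psu (deep − shallow).
Δρ/ρ₀ = −αΔT + βΔS = 5.04 × 10⁻⁴ − 1.207 × 10⁻⁴ = 3.833 × 10⁻⁴, so Δρ ≈ 0.3929 kg m⁻³.
N² = (g/ρ₀)·Δρ/Δz = g·(Δρ/ρ₀)/Δz = 9.81 × 3.833 × 10⁻⁴ / 49 = 7.6738 × 10⁻⁵ s⁻².
N = √(7.6738 × 10⁻⁵) = 8.7600 × 10⁻³ rad s⁻¹ → T = 2π/N = 717.26 s ≈ 717 s.

717 s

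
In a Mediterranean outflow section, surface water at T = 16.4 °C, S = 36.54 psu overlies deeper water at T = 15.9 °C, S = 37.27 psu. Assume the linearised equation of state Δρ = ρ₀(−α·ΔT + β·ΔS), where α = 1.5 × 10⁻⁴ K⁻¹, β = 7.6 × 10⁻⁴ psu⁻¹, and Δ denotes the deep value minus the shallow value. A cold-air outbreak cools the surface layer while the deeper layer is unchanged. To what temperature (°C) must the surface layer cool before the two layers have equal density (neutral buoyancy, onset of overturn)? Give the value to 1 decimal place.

12.2 °C

Neutral buoyancy requires Δρ = 0, i.e. −α(T_deep − T_surf′) + β(S_deep − S_surf) = 0.
T_surf′ = T_deep − (β/α)·ΔS = 15.9 − (7.6 × 10⁻⁴/1.5 × 10⁻⁴)·(+0.73) = 12.201 °C.
Cooling required: 16.4 − (12.201) = 4.199 °C.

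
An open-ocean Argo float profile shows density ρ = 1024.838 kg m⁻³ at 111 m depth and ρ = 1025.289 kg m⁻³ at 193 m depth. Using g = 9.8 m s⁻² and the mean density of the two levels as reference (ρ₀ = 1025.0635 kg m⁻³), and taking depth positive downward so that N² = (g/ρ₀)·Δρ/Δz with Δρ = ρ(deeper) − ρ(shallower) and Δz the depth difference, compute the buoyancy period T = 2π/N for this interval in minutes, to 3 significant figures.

Δρ = 1025.289 − 1024.838 = 0.451 kg m⁻³ over Δz = 193 − 111 = 82 m.
N² = (9.8/1025.0635) × (0.451/82) = 5.2582 × 10⁻⁵ s⁻².
N = √(5.2582 × 10⁻⁵) = 7.2513 × 10⁻³ rad s⁻¹, so T = 2π/N = 866.49 s = 14.441 min ≈ 14.4 min.
N² > 0, so the interval is statically stable.

14.4 min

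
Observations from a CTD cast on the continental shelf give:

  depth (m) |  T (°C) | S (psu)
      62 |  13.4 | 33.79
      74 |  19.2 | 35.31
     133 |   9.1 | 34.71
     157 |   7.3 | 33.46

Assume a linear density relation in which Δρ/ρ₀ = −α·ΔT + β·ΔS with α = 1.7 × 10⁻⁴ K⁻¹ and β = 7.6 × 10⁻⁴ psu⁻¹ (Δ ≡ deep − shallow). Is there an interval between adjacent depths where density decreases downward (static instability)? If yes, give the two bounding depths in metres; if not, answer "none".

133–157 m

Evaluate Δρ/ρ₀ = −αΔT + βΔS across each adjacent pair:
  62–74 m: −αΔT+βΔS = −(1.7 × 10⁻⁴)(+5.8)+(7.6 × 10⁻⁴)(+1.52) = 1.7 × 10⁻⁴ → stable
  74–133 m: −αΔT+βΔS = −(1.7 × 10⁻⁴)(-10.1)+(7.6 × 10⁻⁴)(-0.60) = 1.3 × 10⁻³ → stable
  133–157 m: −αΔT+βΔS = −(1.7 × 10⁻⁴)(-1.8)+(7.6 × 10⁻⁴)(-1.25) = -6.4 × 10⁻⁴ → UNSTABLE
The 133–157 m interval has Δρ < 0: lighter water underlies denser water.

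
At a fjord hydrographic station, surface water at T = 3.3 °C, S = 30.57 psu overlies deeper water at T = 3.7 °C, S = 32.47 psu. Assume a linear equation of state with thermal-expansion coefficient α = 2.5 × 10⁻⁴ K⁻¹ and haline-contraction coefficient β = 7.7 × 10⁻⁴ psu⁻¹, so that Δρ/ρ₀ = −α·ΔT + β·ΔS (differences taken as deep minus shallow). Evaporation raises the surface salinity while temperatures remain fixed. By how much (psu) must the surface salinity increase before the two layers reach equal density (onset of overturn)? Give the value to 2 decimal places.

1.77 psu

Neutral buoyancy requires −α(T_deep − T_surf) + β(S_deep − S_surf′) = 0.
S_surf′ = S_deep − (α/β)·ΔT = 32.47 − (2.5 × 10⁻⁴/7.7 × 10⁻⁴)·(+0.4) = 32.3401 psu.
Increase required: 32.3401 − 30.57 = 1.7701 psu.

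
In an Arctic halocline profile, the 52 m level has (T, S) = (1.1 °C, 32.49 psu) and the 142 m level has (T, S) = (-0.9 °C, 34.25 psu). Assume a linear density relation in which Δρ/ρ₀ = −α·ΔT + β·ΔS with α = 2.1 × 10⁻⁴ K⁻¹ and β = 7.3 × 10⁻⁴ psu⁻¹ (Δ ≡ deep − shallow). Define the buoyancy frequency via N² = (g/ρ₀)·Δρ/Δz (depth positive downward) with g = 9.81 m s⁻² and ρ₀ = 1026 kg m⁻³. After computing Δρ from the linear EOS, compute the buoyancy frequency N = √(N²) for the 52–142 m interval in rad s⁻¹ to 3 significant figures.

0.0136 rad s⁻¹

ΔT = -2.0 K, ΔS = +1.76 psu (deep − shallow).
Δρ/ρ₀ = −αΔT + βΔS = 4.20 × 10⁻⁴ + 1.2848 × 10⁻³ = 1.7048 × 10⁻³, so Δρ ≈ 1.749 kg m⁻³.
N² = (g/ρ₀)·Δρ/Δz = g·(Δρ/ρ₀)/Δz = 9.81 × 1.7048 × 10⁻³ / 90 = 1.8582 × 10⁻⁴ s⁻².
N = √(1.8582 × 10⁻⁴) = 0.013632 rad s⁻¹ ≈ 0.0136 rad s⁻¹.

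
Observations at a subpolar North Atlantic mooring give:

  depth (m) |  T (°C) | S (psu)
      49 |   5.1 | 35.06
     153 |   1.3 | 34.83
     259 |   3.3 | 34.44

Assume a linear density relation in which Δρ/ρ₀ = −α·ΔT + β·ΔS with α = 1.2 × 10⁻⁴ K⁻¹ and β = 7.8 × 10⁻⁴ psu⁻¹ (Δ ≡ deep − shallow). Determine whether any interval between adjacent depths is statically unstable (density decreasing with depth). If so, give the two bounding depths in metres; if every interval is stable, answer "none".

153–259 m

Evaluate Δρ/ρ₀ = −αΔT + βΔS across each adjacent pair:
  49–153 m: −αΔT+βΔS = −(1.2 × 10⁻⁴)(-3.8)+(7.8 × 10⁻⁴)(-0.23) = 2.8 × 10⁻⁴ → stable
  153–259 m: −αΔT+βΔS = −(1.2 × 10⁻⁴)(+2.0)+(7.8 × 10⁻⁴)(-0.39) = -5.4 × 10⁻⁴ → UNSTABLE
The 153–259 m interval has Δρ < 0: lighter water underlies denser water.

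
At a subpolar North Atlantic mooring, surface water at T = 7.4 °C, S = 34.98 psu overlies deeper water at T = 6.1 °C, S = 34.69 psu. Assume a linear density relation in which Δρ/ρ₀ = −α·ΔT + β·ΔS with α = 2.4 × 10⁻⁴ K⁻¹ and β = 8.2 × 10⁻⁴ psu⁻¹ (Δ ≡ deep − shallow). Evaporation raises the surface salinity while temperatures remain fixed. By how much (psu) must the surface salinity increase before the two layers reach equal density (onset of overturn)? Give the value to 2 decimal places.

Neutral buoyancy requires −α(T_deep − T_surf) + β(S_deep − S_surf′) = 0.
S_surf′ = S_deep − (α/β)·ΔT = 34.69 − (2.4 × 10⁻⁴/8.2 × 10⁻⁴)·(-1.3) = 35.0705 psu.
Increase required: 35.0705 − 34.98 = 0.0905 psu.

0.09 psu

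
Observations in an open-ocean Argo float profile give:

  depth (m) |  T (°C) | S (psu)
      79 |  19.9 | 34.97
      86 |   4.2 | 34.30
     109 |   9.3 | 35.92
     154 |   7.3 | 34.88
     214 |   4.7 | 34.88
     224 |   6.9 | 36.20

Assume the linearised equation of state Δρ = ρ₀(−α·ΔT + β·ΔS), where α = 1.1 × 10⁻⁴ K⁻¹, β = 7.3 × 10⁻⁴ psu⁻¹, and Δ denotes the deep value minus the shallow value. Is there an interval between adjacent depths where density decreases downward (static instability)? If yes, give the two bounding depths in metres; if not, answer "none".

Evaluate Δρ/ρ₀ = −αΔT + βΔS across each adjacent pair:
  79–86 m: −αΔT+βΔS = −(1.1 × 10⁻⁴)(-15.7)+(7.3 × 10⁻⁴)(-0.67) = 1.2 × 10⁻³ → stable
  86–109 m: −αΔT+βΔS = −(1.1 × 10⁻⁴)(+5.1)+(7.3 × 10⁻⁴)(+1.62) = 6.2 × 10⁻⁴ → stable
  109–154 m: −αΔT+βΔS = −(1.1 × 10⁻⁴)(-2.0)+(7.3 × 10⁻⁴)(-1.04) = -5.4 × 10⁻⁴ → UNSTABLE
  154–214 m: −αΔT+βΔS = −(1.1 × 10⁻⁴)(-2.6)+(7.3 × 10⁻⁴)(+0.00) = 2.9 × 10⁻⁴ → stable
  214–224 m: −αΔT+βΔS = −(1.1 × 10⁻⁴)(+2.2)+(7.3 × 10⁻⁴)(+1.32) = 7.2 × 10⁻⁴ → stable
The 109–154 m interval has Δρ < 0: lighter water underlies denser water.

109–154 m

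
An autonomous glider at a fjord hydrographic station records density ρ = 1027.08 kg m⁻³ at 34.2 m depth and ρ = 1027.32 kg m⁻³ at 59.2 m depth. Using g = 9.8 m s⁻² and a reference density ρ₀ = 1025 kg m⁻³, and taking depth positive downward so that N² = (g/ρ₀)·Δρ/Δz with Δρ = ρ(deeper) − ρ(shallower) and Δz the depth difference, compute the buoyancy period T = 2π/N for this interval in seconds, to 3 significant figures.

656 s

Δρ = 1027.32 − 1027.08 = 0.24 kg m⁻³ over Δz = 59.2 − 34.2 = 25 m.
N² = (9.8/1025) × (0.24/25) = 9.1785 × 10⁻⁵ s⁻².
N = √(9.1785 × 10⁻⁵) = 9.5804 × 10⁻³ rad s⁻¹, so T = 2π/N = 655.84 s ≈ 656 s.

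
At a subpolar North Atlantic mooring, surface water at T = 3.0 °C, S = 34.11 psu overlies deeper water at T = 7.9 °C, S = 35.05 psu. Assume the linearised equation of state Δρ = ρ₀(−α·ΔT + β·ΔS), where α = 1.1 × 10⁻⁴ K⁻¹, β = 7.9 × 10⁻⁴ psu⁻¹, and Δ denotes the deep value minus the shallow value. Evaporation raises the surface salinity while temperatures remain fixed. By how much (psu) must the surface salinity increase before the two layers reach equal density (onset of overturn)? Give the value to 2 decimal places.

Neutral buoyancy requires −α(T_deep − T_surf) + β(S_deep − S_surf′) = 0.
S_surf′ = S_deep − (α/β)·ΔT = 35.05 − (1.1 × 10⁻⁴/7.9 × 10⁻⁴)·(+4.9) = 34.3677 psu.
Increase required: 34.3677 − 34.11 = 0.2577 psu.

0.26 psu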